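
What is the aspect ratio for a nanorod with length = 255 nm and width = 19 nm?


Aspect ratio AR = length / diameter
AR = 255 / 19
AR = 13.42

13.42


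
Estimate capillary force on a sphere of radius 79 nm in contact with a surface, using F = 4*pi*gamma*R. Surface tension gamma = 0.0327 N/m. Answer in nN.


Convert radius: R = 79 nm = 7.9e-08 m
F = 4 * pi * gamma * R
F = 4 * pi * 0.0327 * 7.9e-08
F = 3.24627e-08 N = 32.4627 nN

32.4627


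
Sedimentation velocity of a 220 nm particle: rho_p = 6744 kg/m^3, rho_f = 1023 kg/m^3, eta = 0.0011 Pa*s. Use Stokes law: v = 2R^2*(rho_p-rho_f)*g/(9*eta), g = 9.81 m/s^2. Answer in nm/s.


Radius R = 220/2 nm = 1.1e-07 m
Density difference = 6744 - 1023 = 5721 kg/m^3
v = 2 * R^2 * (rho_p - rho_f) * g / (9 * eta)
v = 2 * (1.1e-07)^2 * 5721 * 9.81 / (9 * 0.0011)
v = 1.3719e-07 m/s = 137.1896 nm/s

137.1896


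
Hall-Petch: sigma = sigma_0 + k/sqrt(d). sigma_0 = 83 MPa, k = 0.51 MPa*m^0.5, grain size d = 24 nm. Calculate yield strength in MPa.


d = 24 nm = 2.4e-08 m
sqrt(d) = 0.0001549193
Hall-Petch contribution = k / sqrt(d) = 0.51 / 0.0001549193 = 3292.0 MPa
sigma = sigma_0 + k/sqrt(d) = 83 + 3292.0 = 3375.0 MPa

3375.0


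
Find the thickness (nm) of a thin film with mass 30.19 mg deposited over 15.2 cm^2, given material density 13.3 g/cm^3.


Convert: m = 30.19 mg = 3.0190e-05 kg, A = 15.2 cm^2 = 1.5200e-03 m^2, rho = 13.3 g/cm^3 = 13300 kg/m^3
t = m / (A * rho)
t = 3.0190e-05 / (1.5200e-03 * 13300)
t = 1.4934e-06 m = 1493.4 nm

1493.4


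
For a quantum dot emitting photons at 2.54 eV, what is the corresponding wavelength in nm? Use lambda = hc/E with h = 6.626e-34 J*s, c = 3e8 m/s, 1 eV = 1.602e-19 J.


Convert energy: E = 2.54 eV = 2.54 * 1.602e-19 = 4.06908e-19 J
lambda = h*c / E = 6.626e-34 * 3e8 / 4.06908e-19
lambda = 4.88513e-07 m = 488.5 nm

488.5


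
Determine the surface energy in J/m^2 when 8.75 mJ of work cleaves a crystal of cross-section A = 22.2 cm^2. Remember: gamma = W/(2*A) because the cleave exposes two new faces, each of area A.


Convert: A = 22.2 cm^2 = 0.00222 m^2, W = 8.75 mJ = 0.00875 J
Cleaving exposes two faces of area A, so total new surface = 2*A and gamma = W / (2*A)
gamma = 0.00875 / (2 * 0.00222)
gamma = 1.971 J/m^2

1.971


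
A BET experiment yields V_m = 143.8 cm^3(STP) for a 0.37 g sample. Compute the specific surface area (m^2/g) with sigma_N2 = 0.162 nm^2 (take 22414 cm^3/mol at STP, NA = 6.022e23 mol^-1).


Number of moles in monolayer = V_m / 22414 = 143.8 / 22414 = 0.00641563
Number of molecules = moles * NA = 0.00641563 * 6.022e23
SA = molecules * sigma / mass
SA = (143.8 / 22414) * 6.022e23 * 0.162e-18 / 0.37
SA = 1691.6 m^2/g

1691.6


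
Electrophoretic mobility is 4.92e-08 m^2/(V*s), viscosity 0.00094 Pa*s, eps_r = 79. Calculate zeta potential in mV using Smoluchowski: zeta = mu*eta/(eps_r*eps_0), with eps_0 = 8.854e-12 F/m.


Smoluchowski equation: zeta = mu * eta / (eps_r * eps_0)
zeta = 4.92e-08 * 0.00094 / (79 * 8.854e-12)
zeta = 0.066119 V = 66.12 mV

66.12


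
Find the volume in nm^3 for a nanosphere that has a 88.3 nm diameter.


Radius r = 88.3/2 = 44.15 nm
Volume V = (4/3) * pi * r^3
V = (4/3) * pi * (44.15)^3
V = 360479.63 nm^3

360479.63


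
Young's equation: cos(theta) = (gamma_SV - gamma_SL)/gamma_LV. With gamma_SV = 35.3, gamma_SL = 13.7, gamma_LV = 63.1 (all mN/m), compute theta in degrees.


cos(theta) = (gamma_SV - gamma_SL) / gamma_LV
cos(theta) = (35.3 - 13.7) / 63.1
cos(theta) = 0.342314
theta = arccos(0.342314) = 69.98 degrees

69.98


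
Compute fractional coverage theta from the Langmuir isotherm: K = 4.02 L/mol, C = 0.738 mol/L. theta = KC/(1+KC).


Langmuir isotherm: theta = K*C / (1 + K*C)
K*C = 4.02 * 0.738 = 2.96676
theta = 2.96676 / (1 + 2.96676) = 2.96676 / 3.96676
theta = 0.7479

0.7479


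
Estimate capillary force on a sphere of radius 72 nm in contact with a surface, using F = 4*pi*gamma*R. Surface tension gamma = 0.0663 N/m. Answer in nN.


Convert radius: R = 72 nm = 7.2e-08 m
F = 4 * pi * gamma * R
F = 4 * pi * 0.0663 * 7.2e-08
F = 5.99868e-08 N = 59.9868 nN

59.9868


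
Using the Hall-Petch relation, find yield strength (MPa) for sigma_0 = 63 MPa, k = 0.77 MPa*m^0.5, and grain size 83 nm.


d = 83 nm = 8.3e-08 m
sqrt(d) = 0.0002880972
Hall-Petch contribution = k / sqrt(d) = 0.77 / 0.0002880972 = 2672.7 MPa
sigma = sigma_0 + k/sqrt(d) = 63 + 2672.7 = 2735.7 MPa

2735.7


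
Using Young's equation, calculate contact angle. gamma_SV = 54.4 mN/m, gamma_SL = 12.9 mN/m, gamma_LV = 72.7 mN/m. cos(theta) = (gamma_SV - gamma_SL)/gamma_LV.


cos(theta) = (gamma_SV - gamma_SL) / gamma_LV
cos(theta) = (54.4 - 12.9) / 72.7
cos(theta) = 0.570839
theta = arccos(0.570839) = 55.19 degrees

55.19


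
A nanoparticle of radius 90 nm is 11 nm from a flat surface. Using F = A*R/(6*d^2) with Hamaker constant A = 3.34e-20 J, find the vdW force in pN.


Convert to SI: R = 90 nm = 9e-08 m, d = 11 nm = 1.1e-08 m
F = A * R / (6 * d^2)
F = 3.34e-20 * 9e-08 / (6 * (1.1e-08)^2)
F = 4.1405e-12 N = 4.14 pN

4.14


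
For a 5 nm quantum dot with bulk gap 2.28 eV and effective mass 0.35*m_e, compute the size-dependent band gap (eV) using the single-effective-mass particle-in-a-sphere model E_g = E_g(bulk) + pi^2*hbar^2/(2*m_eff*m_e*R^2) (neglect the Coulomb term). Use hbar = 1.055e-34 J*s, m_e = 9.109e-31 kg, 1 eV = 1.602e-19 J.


Radius R = 5/2 nm = 2.5e-09 m
Confinement energy dE = pi^2 * hbar^2 / (2 * m_eff * m_e * R^2)
dE = pi^2 * (1.055e-34)^2 / (2 * 0.35 * 9.109e-31 * (2.5e-09)^2) J, divided by 1.602e-19 J/eV
dE = 0.1721 eV
Total band gap = E_g(bulk) + dE = 2.28 + 0.1721 = 2.4521 eV

2.4521


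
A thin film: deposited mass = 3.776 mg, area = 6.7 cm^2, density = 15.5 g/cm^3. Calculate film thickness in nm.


Convert: m = 3.776 mg = 3.7760e-06 kg, A = 6.7 cm^2 = 6.7000e-04 m^2, rho = 15.5 g/cm^3 = 15500 kg/m^3
t = m / (A * rho)
t = 3.7760e-06 / (6.7000e-04 * 15500)
t = 3.6360e-07 m = 363.6 nm

363.6


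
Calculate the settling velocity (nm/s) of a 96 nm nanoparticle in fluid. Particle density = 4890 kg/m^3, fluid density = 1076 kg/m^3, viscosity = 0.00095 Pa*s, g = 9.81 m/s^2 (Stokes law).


Radius R = 96/2 nm = 4.8e-08 m
Density difference = 4890 - 1076 = 3814 kg/m^3
v = 2 * R^2 * (rho_p - rho_f) * g / (9 * eta)
v = 2 * (4.8e-08)^2 * 3814 * 9.81 / (9 * 0.00095)
v = 2.01649e-08 m/s = 20.1649 nm/s

20.1649


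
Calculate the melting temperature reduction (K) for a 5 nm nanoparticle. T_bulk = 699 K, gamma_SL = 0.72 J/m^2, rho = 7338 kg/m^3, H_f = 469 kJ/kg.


Radius R = 5/2 = 2.5 nm = 2.5e-09 m
Convert H_f = 469 kJ/kg = 469000 J/kg
dT = 2 * gamma_SL * T_bulk / (rho * H_f * R)
dT = 2 * 0.72 * 699 / (7338 * 469000 * 2.5e-09)
dT = 117.0 K

117.0


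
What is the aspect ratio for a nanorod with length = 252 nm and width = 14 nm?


Aspect ratio AR = length / diameter
AR = 252 / 14
AR = 18.0

18.0


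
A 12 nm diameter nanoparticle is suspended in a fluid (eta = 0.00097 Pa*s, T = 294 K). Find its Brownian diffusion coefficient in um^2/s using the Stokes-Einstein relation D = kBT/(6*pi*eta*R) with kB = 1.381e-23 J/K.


Radius R = 12/2 = 6 nm = 6e-09 m
D = kB*T / (6*pi*eta*R)
D = 1.381e-23 * 294 / (6 * pi * 0.00097 * 6e-09)
D = 3.70098e-11 m^2/s = 37.01 um^2/s

37.01


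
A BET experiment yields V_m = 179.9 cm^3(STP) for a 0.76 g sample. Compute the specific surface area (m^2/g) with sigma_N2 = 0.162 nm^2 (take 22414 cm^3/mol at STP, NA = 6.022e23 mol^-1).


Number of moles in monolayer = V_m / 22414 = 179.9 / 22414 = 0.00802623
Number of molecules = moles * NA = 0.00802623 * 6.022e23
SA = molecules * sigma / mass
SA = (179.9 / 22414) * 6.022e23 * 0.162e-18 / 0.76
SA = 1030.3 m^2/g

1030.3


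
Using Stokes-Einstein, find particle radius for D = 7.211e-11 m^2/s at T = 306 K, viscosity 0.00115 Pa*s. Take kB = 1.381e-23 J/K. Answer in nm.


Stokes-Einstein: R = kB*T / (6*pi*eta*D)
R = 1.381e-23 * 306 / (6 * pi * 0.00115 * 7.211e-11)
R = 2.70346e-09 m = 2.7 nm

2.7


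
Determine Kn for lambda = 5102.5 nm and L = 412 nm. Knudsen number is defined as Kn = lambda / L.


Knudsen number Kn = lambda / L
Kn = 5102.5 / 412
Kn = 12.3847

12.3847


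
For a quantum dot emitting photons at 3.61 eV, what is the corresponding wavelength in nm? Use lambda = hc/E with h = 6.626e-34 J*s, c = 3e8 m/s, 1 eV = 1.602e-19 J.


Convert energy: E = 3.61 eV = 3.61 * 1.602e-19 = 5.78322e-19 J
lambda = h*c / E = 6.626e-34 * 3e8 / 5.78322e-19
lambda = 3.43719e-07 m = 343.7 nm

343.7


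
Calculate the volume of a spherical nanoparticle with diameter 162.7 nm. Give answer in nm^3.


Radius r = 162.7/2 = 81.35 nm
Volume V = (4/3) * pi * r^3
V = (4/3) * pi * (81.35)^3
V = 2255076.51 nm^3

2255076.51


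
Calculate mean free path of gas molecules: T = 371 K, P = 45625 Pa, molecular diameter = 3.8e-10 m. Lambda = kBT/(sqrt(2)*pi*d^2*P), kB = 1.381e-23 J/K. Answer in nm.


Mean free path: lambda = kB*T / (sqrt(2) * pi * d^2 * P)
lambda = 1.381e-23 * 371 / (sqrt(2) * pi * (3.8e-10)^2 * 45625)
lambda = 1.75038e-07 m
lambda = 175.04 nm

175.04


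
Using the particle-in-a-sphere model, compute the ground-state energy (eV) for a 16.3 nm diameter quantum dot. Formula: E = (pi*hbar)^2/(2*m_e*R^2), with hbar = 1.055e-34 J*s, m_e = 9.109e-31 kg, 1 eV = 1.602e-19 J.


Radius R = 16.3/2 = 8.15 nm = 8.15e-09 m
E = (pi * 1.055e-34)^2 / (2 * 9.109e-31 * (8.15e-09)^2)
E(J) = 9.07797e-22
E = E(J) / 1.602e-19 = 0.0057 eV

0.0057


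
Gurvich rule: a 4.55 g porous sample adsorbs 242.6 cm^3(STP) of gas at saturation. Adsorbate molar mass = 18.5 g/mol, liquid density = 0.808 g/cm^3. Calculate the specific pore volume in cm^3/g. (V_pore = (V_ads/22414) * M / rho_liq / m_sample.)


Moles adsorbed n = V_ads / 22414 = 242.6 / 22414 = 1.082359e-02 mol
Liquid volume V_liq = n * M / rho_liq = 1.082359e-02 * 18.5 / 0.808 = 0.24782 cm^3
Specific pore volume V_pore = V_liq / m_sample = 0.24782 / 4.55
V_pore = 0.0545 cm^3/g

0.0545


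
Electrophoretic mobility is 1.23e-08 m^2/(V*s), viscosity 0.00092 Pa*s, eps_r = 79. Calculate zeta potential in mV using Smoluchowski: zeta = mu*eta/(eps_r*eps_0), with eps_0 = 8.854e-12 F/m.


Smoluchowski equation: zeta = mu * eta / (eps_r * eps_0)
zeta = 1.23e-08 * 0.00092 / (79 * 8.854e-12)
zeta = 0.016178 V = 16.18 mV

16.18


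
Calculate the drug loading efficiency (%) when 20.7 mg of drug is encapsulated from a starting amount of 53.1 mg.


Drug loading efficiency = (drug loaded / drug initial) * 100
DLE = 20.7 / 53.1 * 100
DLE = 0.3898 * 100
DLE = 38.98%

38.98


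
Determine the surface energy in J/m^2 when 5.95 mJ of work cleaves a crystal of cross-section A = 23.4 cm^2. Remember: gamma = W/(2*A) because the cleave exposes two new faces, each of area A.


Convert: A = 23.4 cm^2 = 0.00234 m^2, W = 5.95 mJ = 0.00595 J
Cleaving exposes two faces of area A, so total new surface = 2*A and gamma = W / (2*A)
gamma = 0.00595 / (2 * 0.00234)
gamma = 1.271 J/m^2

1.271


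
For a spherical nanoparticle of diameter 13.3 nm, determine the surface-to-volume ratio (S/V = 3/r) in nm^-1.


Radius r = 13.3/2 = 6.65 nm
S/V = 3 / r = 3 / 6.65
S/V = 0.4511 nm^-1

0.4511


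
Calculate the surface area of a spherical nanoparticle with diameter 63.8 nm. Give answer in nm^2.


Radius r = 63.8/2 = 31.9 nm
Surface area SA = 4 * pi * r^2
SA = 4 * pi * (31.9)^2
SA = 12787.66 nm^2

12787.66


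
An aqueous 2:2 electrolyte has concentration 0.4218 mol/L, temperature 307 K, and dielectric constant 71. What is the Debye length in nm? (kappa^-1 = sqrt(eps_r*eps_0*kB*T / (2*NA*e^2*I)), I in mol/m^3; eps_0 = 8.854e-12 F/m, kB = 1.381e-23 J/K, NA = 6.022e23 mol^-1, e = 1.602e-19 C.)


Ionic strength I = 0.4218 * 2^2 * 1000 = 1687.2 mol/m^3
kappa^-1 = sqrt(71 * 8.854e-12 * 1.381e-23 * 307 / (2 * 6.022e23 * (1.602e-19)^2 * 1687.2))
kappa^-1 = 0.226 nm

0.226


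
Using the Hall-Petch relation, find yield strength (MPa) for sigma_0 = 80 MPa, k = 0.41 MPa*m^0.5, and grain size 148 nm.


d = 148 nm = 1.48e-07 m
sqrt(d) = 0.0003847077
Hall-Petch contribution = k / sqrt(d) = 0.41 / 0.0003847077 = 1065.7 MPa
sigma = sigma_0 + k/sqrt(d) = 80 + 1065.7 = 1145.7 MPa

1145.7


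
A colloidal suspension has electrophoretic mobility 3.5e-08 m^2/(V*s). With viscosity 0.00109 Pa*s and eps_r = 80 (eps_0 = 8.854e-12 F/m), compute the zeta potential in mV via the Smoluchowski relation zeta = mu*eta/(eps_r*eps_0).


Smoluchowski equation: zeta = mu * eta / (eps_r * eps_0)
zeta = 3.5e-08 * 0.00109 / (80 * 8.854e-12)
zeta = 0.05386 V = 53.86 mV

53.86


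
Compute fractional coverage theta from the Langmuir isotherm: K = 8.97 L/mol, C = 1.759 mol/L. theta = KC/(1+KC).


Langmuir isotherm: theta = K*C / (1 + K*C)
K*C = 8.97 * 1.759 = 15.77823
theta = 15.77823 / (1 + 15.77823) = 15.77823 / 16.77823
theta = 0.9404

0.9404


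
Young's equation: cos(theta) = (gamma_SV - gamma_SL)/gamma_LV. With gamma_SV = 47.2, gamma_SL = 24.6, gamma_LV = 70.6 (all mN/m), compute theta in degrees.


cos(theta) = (gamma_SV - gamma_SL) / gamma_LV
cos(theta) = (47.2 - 24.6) / 70.6
cos(theta) = 0.320113
theta = arccos(0.320113) = 71.33 degrees

71.33


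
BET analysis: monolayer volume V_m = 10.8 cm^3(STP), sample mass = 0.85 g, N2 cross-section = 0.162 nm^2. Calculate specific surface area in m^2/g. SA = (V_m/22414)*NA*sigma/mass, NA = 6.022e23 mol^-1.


Number of moles in monolayer = V_m / 22414 = 10.8 / 22414 = 0.00048184
Number of molecules = moles * NA = 0.00048184 * 6.022e23
SA = molecules * sigma / mass
SA = (10.8 / 22414) * 6.022e23 * 0.162e-18 / 0.85
SA = 55.3 m^2/g

55.3


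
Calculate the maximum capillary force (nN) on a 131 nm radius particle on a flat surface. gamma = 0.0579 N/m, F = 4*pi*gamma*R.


Convert radius: R = 131 nm = 1.31e-07 m
F = 4 * pi * gamma * R
F = 4 * pi * 0.0579 * 1.31e-07
F = 9.53147e-08 N = 95.3147 nN

95.3147


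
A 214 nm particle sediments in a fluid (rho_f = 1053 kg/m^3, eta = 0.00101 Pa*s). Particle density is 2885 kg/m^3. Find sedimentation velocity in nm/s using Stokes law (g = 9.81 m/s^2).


Radius R = 214/2 nm = 1.07e-07 m
Density difference = 2885 - 1053 = 1832 kg/m^3
v = 2 * R^2 * (rho_p - rho_f) * g / (9 * eta)
v = 2 * (1.07e-07)^2 * 1832 * 9.81 / (9 * 0.00101)
v = 4.52718e-08 m/s = 45.2718 nm/s

45.2718


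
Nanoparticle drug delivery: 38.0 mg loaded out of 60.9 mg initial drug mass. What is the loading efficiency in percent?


Drug loading efficiency = (drug loaded / drug initial) * 100
DLE = 38.0 / 60.9 * 100
DLE = 0.624 * 100
DLE = 62.4%

62.4


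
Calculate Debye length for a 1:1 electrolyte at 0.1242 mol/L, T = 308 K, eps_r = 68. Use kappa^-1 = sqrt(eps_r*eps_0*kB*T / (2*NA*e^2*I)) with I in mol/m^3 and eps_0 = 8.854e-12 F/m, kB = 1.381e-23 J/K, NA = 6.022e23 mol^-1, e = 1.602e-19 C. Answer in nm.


Ionic strength I = 0.1242 * 1^2 * 1000 = 124.2 mol/m^3
kappa^-1 = sqrt(68 * 8.854e-12 * 1.381e-23 * 308 / (2 * 6.022e23 * (1.602e-19)^2 * 124.2))
kappa^-1 = 0.817 nm

0.817


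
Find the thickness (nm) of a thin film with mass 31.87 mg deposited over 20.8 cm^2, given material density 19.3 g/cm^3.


Convert: m = 31.87 mg = 3.1870e-05 kg, A = 20.8 cm^2 = 2.0800e-03 m^2, rho = 19.3 g/cm^3 = 19300 kg/m^3
t = m / (A * rho)
t = 3.1870e-05 / (2.0800e-03 * 19300)
t = 7.9389e-07 m = 793.9 nm

793.9


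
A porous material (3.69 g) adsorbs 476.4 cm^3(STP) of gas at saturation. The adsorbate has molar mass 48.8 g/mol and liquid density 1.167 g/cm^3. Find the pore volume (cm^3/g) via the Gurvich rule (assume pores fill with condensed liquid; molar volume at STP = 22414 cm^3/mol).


Moles adsorbed n = V_ads / 22414 = 476.4 / 22414 = 2.125457e-02 mol
Liquid volume V_liq = n * M / rho_liq = 2.125457e-02 * 48.8 / 1.167 = 0.88879 cm^3
Specific pore volume V_pore = V_liq / m_sample = 0.88879 / 3.69
V_pore = 0.2409 cm^3/g

0.2409


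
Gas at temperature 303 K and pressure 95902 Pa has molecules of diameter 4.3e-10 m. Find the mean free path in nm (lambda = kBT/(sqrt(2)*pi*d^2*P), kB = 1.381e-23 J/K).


Mean free path: lambda = kB*T / (sqrt(2) * pi * d^2 * P)
lambda = 1.381e-23 * 303 / (sqrt(2) * pi * (4.3e-10)^2 * 95902)
lambda = 5.31137e-08 m
lambda = 53.11 nm

53.11


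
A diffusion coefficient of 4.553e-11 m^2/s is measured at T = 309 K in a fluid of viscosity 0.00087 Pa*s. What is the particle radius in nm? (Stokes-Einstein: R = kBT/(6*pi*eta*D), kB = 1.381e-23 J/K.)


Stokes-Einstein: R = kB*T / (6*pi*eta*D)
R = 1.381e-23 * 309 / (6 * pi * 0.00087 * 4.553e-11)
R = 5.71524e-09 m = 5.72 nm

5.72


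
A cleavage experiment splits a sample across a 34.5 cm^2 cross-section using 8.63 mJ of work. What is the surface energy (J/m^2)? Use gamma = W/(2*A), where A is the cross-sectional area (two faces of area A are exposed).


Convert: A = 34.5 cm^2 = 0.00345 m^2, W = 8.63 mJ = 0.00863 J
Cleaving exposes two faces of area A, so total new surface = 2*A and gamma = W / (2*A)
gamma = 0.00863 / (2 * 0.00345)
gamma = 1.251 J/m^2

1.251


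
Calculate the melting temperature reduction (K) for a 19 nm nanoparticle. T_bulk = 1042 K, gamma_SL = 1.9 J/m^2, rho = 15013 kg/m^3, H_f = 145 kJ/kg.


Radius R = 19/2 = 9.5 nm = 9.5e-09 m
Convert H_f = 145 kJ/kg = 145000 J/kg
dT = 2 * gamma_SL * T_bulk / (rho * H_f * R)
dT = 2 * 1.9 * 1042 / (15013 * 145000 * 9.5e-09)
dT = 191.5 K

191.5


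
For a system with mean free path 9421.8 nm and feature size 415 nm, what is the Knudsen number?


Knudsen number Kn = lambda / L
Kn = 9421.8 / 415
Kn = 22.7031

22.7031


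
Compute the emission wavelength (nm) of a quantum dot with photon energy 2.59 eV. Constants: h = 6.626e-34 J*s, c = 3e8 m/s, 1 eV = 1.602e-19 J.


Convert energy: E = 2.59 eV = 2.59 * 1.602e-19 = 4.14918e-19 J
lambda = h*c / E = 6.626e-34 * 3e8 / 4.14918e-19
lambda = 4.79083e-07 m = 479.1 nm

479.1


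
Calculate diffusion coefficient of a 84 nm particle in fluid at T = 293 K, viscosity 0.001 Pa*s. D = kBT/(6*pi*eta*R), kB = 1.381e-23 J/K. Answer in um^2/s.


Radius R = 84/2 = 42 nm = 4.2e-08 m
D = kB*T / (6*pi*eta*R)
D = 1.381e-23 * 293 / (6 * pi * 0.001 * 4.2e-08)
D = 5.11106e-12 m^2/s = 5.111 um^2/s

5.111


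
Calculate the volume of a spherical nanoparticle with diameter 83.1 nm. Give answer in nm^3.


Radius r = 83.1/2 = 41.55 nm
Volume V = (4/3) * pi * r^3
V = (4/3) * pi * (41.55)^3
V = 300470.4 nm^3

300470.4


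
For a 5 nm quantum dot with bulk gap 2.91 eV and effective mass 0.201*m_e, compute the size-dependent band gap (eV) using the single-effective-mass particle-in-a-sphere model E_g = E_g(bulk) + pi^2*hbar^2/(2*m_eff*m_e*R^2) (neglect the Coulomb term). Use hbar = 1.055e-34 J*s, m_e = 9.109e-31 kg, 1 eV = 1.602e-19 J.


Radius R = 5/2 nm = 2.5e-09 m
Confinement energy dE = pi^2 * hbar^2 / (2 * m_eff * m_e * R^2)
dE = pi^2 * (1.055e-34)^2 / (2 * 0.201 * 9.109e-31 * (2.5e-09)^2) J, divided by 1.602e-19 J/eV
dE = 0.2996 eV
Total band gap = E_g(bulk) + dE = 2.91 + 0.2996 = 3.2096 eV

3.2096


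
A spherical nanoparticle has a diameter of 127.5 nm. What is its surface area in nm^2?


Radius r = 127.5/2 = 63.75 nm
Surface area SA = 4 * pi * r^2
SA = 4 * pi * (63.75)^2
SA = 51070.52 nm^2

51070.52


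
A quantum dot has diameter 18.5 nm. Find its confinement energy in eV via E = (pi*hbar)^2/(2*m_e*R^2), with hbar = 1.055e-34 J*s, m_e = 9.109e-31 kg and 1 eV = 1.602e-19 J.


Radius R = 18.5/2 = 9.25 nm = 9.25e-09 m
E = (pi * 1.055e-34)^2 / (2 * 9.109e-31 * (9.25e-09)^2)
E(J) = 7.04726e-22
E = E(J) / 1.602e-19 = 0.0044 eV

0.0044


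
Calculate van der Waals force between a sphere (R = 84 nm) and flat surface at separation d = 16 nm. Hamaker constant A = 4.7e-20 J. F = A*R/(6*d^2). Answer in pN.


Convert to SI: R = 84 nm = 8.4e-08 m, d = 16 nm = 1.6e-08 m
F = A * R / (6 * d^2)
F = 4.7e-20 * 8.4e-08 / (6 * (1.6e-08)^2)
F = 2.57031e-12 N = 2.57 pN

2.57


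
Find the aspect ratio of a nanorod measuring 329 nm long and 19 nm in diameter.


Aspect ratio AR = length / diameter
AR = 329 / 19
AR = 17.32

17.32


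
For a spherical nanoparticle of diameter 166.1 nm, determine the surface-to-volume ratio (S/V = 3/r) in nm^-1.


Radius r = 166.1/2 = 83.05 nm
S/V = 3 / r = 3 / 83.05
S/V = 0.0361 nm^-1

0.0361


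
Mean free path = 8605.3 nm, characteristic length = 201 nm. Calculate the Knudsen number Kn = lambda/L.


Knudsen number Kn = lambda / L
Kn = 8605.3 / 201
Kn = 42.8124

42.8124


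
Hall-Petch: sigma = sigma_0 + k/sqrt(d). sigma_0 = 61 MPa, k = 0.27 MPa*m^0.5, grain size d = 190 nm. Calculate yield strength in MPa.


d = 190 nm = 1.9e-07 m
sqrt(d) = 0.0004358899
Hall-Petch contribution = k / sqrt(d) = 0.27 / 0.0004358899 = 619.4 MPa
sigma = sigma_0 + k/sqrt(d) = 61 + 619.4 = 680.4 MPa

680.4


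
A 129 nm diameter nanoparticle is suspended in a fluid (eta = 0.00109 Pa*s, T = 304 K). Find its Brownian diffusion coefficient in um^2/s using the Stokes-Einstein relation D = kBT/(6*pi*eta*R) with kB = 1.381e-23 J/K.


Radius R = 129/2 = 64.5 nm = 6.45e-08 m
D = kB*T / (6*pi*eta*R)
D = 1.381e-23 * 304 / (6 * pi * 0.00109 * 6.45e-08)
D = 3.16796e-12 m^2/s = 3.168 um^2/s

3.168


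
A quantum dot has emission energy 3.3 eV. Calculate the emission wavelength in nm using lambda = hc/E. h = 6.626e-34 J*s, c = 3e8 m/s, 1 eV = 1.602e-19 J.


Convert energy: E = 3.3 eV = 3.3 * 1.602e-19 = 5.2866e-19 J
lambda = h*c / E = 6.626e-34 * 3e8 / 5.2866e-19
lambda = 3.76007e-07 m = 376.0 nm

376.0


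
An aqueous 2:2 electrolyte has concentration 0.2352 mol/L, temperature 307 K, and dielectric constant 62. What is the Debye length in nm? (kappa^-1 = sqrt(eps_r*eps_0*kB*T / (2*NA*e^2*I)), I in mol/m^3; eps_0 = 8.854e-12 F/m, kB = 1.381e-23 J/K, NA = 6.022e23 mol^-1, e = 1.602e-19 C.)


Ionic strength I = 0.2352 * 2^2 * 1000 = 940.8 mol/m^3
kappa^-1 = sqrt(62 * 8.854e-12 * 1.381e-23 * 307 / (2 * 6.022e23 * (1.602e-19)^2 * 940.8))
kappa^-1 = 0.283 nm

0.283


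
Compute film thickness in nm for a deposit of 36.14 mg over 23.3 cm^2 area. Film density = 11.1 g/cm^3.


Convert: m = 36.14 mg = 3.6140e-05 kg, A = 23.3 cm^2 = 2.3300e-03 m^2, rho = 11.1 g/cm^3 = 11100 kg/m^3
t = m / (A * rho)
t = 3.6140e-05 / (2.3300e-03 * 11100)
t = 1.3974e-06 m = 1397.4 nm

1397.4


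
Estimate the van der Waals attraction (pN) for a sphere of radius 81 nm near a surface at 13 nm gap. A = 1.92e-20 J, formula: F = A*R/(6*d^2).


Convert to SI: R = 81 nm = 8.1e-08 m, d = 13 nm = 1.3e-08 m
F = A * R / (6 * d^2)
F = 1.92e-20 * 8.1e-08 / (6 * (1.3e-08)^2)
F = 1.53373e-12 N = 1.534 pN

1.534


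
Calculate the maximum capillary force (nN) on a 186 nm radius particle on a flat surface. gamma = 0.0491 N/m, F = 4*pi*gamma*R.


Convert radius: R = 186 nm = 1.86e-07 m
F = 4 * pi * gamma * R
F = 4 * pi * 0.0491 * 1.86e-07
F = 1.14764e-07 N = 114.7636 nN

114.7636


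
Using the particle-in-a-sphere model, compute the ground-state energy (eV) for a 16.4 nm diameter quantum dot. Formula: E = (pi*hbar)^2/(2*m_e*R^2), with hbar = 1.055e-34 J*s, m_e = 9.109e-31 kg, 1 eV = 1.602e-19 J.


Radius R = 16.4/2 = 8.2 nm = 8.2e-09 m
E = (pi * 1.055e-34)^2 / (2 * 9.109e-31 * (8.2e-09)^2)
E(J) = 8.9676e-22
E = E(J) / 1.602e-19 = 0.0056 eV

0.0056


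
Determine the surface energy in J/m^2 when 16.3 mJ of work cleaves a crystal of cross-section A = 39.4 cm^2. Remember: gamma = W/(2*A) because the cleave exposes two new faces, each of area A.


Convert: A = 39.4 cm^2 = 0.00394 m^2, W = 16.3 mJ = 0.0163 J
Cleaving exposes two faces of area A, so total new surface = 2*A and gamma = W / (2*A)
gamma = 0.0163 / (2 * 0.00394)
gamma = 2.069 J/m^2

2.069


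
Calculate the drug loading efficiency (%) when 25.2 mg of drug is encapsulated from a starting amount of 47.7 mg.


Drug loading efficiency = (drug loaded / drug initial) * 100
DLE = 25.2 / 47.7 * 100
DLE = 0.5283 * 100
DLE = 52.83%

52.83


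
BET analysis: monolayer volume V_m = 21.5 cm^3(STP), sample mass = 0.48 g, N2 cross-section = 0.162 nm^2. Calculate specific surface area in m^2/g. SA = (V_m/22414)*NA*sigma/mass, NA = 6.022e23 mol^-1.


Number of moles in monolayer = V_m / 22414 = 21.5 / 22414 = 0.00095922
Number of molecules = moles * NA = 0.00095922 * 6.022e23
SA = molecules * sigma / mass
SA = (21.5 / 22414) * 6.022e23 * 0.162e-18 / 0.48
SA = 195.0 m^2/g

195.0


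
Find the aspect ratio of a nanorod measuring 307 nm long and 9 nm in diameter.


Aspect ratio AR = length / diameter
AR = 307 / 9
AR = 34.11

34.11


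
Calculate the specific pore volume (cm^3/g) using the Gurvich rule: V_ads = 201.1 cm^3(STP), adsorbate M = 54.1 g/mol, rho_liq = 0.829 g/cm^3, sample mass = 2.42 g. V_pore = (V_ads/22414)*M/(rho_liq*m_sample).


Moles adsorbed n = V_ads / 22414 = 201.1 / 22414 = 8.972071e-03 mol
Liquid volume V_liq = n * M / rho_liq = 8.972071e-03 * 54.1 / 0.829 = 0.58551 cm^3
Specific pore volume V_pore = V_liq / m_sample = 0.58551 / 2.42
V_pore = 0.2419 cm^3/g

0.2419


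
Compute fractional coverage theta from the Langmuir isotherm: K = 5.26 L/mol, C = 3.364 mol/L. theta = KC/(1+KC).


Langmuir isotherm: theta = K*C / (1 + K*C)
K*C = 5.26 * 3.364 = 17.69464
theta = 17.69464 / (1 + 17.69464) = 17.69464 / 18.69464
theta = 0.9465

0.9465


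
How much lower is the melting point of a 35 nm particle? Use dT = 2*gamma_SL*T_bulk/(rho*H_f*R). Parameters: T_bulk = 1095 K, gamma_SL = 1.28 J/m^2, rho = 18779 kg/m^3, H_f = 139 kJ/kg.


Radius R = 35/2 = 17.5 nm = 1.75e-08 m
Convert H_f = 139 kJ/kg = 139000 J/kg
dT = 2 * gamma_SL * T_bulk / (rho * H_f * R)
dT = 2 * 1.28 * 1095 / (18779 * 139000 * 1.75e-08)
dT = 61.4 K

61.4


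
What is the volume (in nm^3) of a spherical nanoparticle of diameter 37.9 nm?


Radius r = 37.9/2 = 18.95 nm
Volume V = (4/3) * pi * r^3
V = (4/3) * pi * (18.95)^3
V = 28504.69 nm^3

28504.69


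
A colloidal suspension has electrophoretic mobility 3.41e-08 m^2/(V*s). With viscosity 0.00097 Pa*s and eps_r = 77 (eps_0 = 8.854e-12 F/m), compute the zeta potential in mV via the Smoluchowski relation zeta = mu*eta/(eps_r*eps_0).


Smoluchowski equation: zeta = mu * eta / (eps_r * eps_0)
zeta = 3.41e-08 * 0.00097 / (77 * 8.854e-12)
zeta = 0.048517 V = 48.52 mV

48.52


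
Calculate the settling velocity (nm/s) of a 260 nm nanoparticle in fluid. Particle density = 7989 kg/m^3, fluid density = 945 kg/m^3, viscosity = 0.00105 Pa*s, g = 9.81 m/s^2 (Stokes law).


Radius R = 260/2 nm = 1.3e-07 m
Density difference = 7989 - 945 = 7044 kg/m^3
v = 2 * R^2 * (rho_p - rho_f) * g / (9 * eta)
v = 2 * (1.3e-07)^2 * 7044 * 9.81 / (9 * 0.00105)
v = 2.47157e-07 m/s = 247.1572 nm/s

247.1572


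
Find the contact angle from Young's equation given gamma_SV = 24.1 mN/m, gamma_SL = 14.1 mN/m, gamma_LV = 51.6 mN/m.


cos(theta) = (gamma_SV - gamma_SL) / gamma_LV
cos(theta) = (24.1 - 14.1) / 51.6
cos(theta) = 0.193798
theta = arccos(0.193798) = 78.83 degrees

78.83


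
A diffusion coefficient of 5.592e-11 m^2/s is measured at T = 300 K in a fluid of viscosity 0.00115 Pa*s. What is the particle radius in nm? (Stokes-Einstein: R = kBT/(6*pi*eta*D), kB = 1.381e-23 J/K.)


Stokes-Einstein: R = kB*T / (6*pi*eta*D)
R = 1.381e-23 * 300 / (6 * pi * 0.00115 * 5.592e-11)
R = 3.41782e-09 m = 3.42 nm

3.42


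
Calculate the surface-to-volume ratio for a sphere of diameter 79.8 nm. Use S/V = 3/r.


Radius r = 79.8/2 = 39.9 nm
S/V = 3 / r = 3 / 39.9
S/V = 0.0752 nm^-1

0.0752


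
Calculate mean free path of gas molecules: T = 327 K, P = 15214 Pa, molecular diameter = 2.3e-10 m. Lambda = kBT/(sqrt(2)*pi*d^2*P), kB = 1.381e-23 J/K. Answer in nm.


Mean free path: lambda = kB*T / (sqrt(2) * pi * d^2 * P)
lambda = 1.381e-23 * 327 / (sqrt(2) * pi * (2.3e-10)^2 * 15214)
lambda = 1.26292e-06 m
lambda = 1262.92 nm

1262.92


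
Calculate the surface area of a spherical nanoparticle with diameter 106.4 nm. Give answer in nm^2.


Radius r = 106.4/2 = 53.2 nm
Surface area SA = 4 * pi * r^2
SA = 4 * pi * (53.2)^2
SA = 35565.84 nm^2

35565.84


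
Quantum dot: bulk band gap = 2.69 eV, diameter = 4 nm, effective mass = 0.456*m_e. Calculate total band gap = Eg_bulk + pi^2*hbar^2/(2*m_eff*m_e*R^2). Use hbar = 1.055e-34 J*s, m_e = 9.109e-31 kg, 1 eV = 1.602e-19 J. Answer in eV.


Radius R = 4/2 nm = 2e-09 m
Confinement energy dE = pi^2 * hbar^2 / (2 * m_eff * m_e * R^2)
dE = pi^2 * (1.055e-34)^2 / (2 * 0.456 * 9.109e-31 * (2e-09)^2) J, divided by 1.602e-19 J/eV
dE = 0.2064 eV
Total band gap = E_g(bulk) + dE = 2.69 + 0.2064 = 2.8964 eV

2.8964


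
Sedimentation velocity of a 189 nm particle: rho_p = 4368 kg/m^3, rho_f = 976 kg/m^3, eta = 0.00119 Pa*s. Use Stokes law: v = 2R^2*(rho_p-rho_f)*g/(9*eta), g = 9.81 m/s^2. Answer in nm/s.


Radius R = 189/2 nm = 9.45e-08 m
Density difference = 4368 - 976 = 3392 kg/m^3
v = 2 * R^2 * (rho_p - rho_f) * g / (9 * eta)
v = 2 * (9.45e-08)^2 * 3392 * 9.81 / (9 * 0.00119)
v = 5.54918e-08 m/s = 55.4918 nm/s

55.4918


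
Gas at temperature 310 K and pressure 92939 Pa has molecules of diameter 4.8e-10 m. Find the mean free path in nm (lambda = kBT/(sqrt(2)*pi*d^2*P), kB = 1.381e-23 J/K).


Mean free path: lambda = kB*T / (sqrt(2) * pi * d^2 * P)
lambda = 1.381e-23 * 310 / (sqrt(2) * pi * (4.8e-10)^2 * 92939)
lambda = 4.49997e-08 m
lambda = 45.0 nm

45.0


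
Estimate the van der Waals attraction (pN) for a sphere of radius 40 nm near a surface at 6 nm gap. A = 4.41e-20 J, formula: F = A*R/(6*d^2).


Convert to SI: R = 40 nm = 4e-08 m, d = 6 nm = 6e-09 m
F = A * R / (6 * d^2)
F = 4.41e-20 * 4e-08 / (6 * (6e-09)^2)
F = 8.16667e-12 N = 8.167 pN

8.167


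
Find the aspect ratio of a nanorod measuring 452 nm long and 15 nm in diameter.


Aspect ratio AR = length / diameter
AR = 452 / 15
AR = 30.13

30.13


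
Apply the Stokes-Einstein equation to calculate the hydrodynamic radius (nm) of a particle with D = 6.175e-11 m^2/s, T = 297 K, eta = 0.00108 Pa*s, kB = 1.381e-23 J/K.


Stokes-Einstein: R = kB*T / (6*pi*eta*D)
R = 1.381e-23 * 297 / (6 * pi * 0.00108 * 6.175e-11)
R = 3.26278e-09 m = 3.26 nm

3.26


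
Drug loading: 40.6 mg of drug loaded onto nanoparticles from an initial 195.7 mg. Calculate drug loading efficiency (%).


Drug loading efficiency = (drug loaded / drug initial) * 100
DLE = 40.6 / 195.7 * 100
DLE = 0.2075 * 100
DLE = 20.75%

20.75


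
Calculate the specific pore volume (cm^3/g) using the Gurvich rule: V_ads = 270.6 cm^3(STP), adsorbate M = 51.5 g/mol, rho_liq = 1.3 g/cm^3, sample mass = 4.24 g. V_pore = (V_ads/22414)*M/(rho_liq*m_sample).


Moles adsorbed n = V_ads / 22414 = 270.6 / 22414 = 1.207281e-02 mol
Liquid volume V_liq = n * M / rho_liq = 1.207281e-02 * 51.5 / 1.3 = 0.47827 cm^3
Specific pore volume V_pore = V_liq / m_sample = 0.47827 / 4.24
V_pore = 0.1128 cm^3/g

0.1128


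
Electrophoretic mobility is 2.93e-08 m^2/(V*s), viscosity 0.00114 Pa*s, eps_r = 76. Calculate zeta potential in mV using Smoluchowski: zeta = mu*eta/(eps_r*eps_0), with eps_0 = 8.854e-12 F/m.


Smoluchowski equation: zeta = mu * eta / (eps_r * eps_0)
zeta = 2.93e-08 * 0.00114 / (76 * 8.854e-12)
zeta = 0.049639 V = 49.64 mV

49.64


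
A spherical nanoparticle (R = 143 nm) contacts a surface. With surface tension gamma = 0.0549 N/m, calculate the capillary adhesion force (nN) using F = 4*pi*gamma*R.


Convert radius: R = 143 nm = 1.43e-07 m
F = 4 * pi * gamma * R
F = 4 * pi * 0.0549 * 1.43e-07
F = 9.86548e-08 N = 98.6548 nN

98.6548


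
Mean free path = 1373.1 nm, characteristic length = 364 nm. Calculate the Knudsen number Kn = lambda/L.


Knudsen number Kn = lambda / L
Kn = 1373.1 / 364
Kn = 3.7723

3.7723


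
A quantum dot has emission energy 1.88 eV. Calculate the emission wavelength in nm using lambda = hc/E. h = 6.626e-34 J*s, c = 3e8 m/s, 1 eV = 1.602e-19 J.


Convert energy: E = 1.88 eV = 1.88 * 1.602e-19 = 3.01176e-19 J
lambda = h*c / E = 6.626e-34 * 3e8 / 3.01176e-19
lambda = 6.60013e-07 m = 660.0 nm

660.0


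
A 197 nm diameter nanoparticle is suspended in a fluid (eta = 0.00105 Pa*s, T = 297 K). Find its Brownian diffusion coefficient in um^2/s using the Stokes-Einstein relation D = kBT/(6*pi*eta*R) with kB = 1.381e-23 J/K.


Radius R = 197/2 = 98.5 nm = 9.85e-08 m
D = kB*T / (6*pi*eta*R)
D = 1.381e-23 * 297 / (6 * pi * 0.00105 * 9.85e-08)
D = 2.10389e-12 m^2/s = 2.104 um^2/s

2.104


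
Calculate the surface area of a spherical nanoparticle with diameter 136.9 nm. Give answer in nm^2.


Radius r = 136.9/2 = 68.45 nm
Surface area SA = 4 * pi * r^2
SA = 4 * pi * (68.45)^2
SA = 58878.5 nm^2

58878.5


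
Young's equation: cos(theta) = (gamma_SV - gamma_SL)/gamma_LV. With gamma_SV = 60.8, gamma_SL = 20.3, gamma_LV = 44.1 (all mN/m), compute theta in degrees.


cos(theta) = (gamma_SV - gamma_SL) / gamma_LV
cos(theta) = (60.8 - 20.3) / 44.1
cos(theta) = 0.918367
theta = arccos(0.918367) = 23.31 degrees

23.31


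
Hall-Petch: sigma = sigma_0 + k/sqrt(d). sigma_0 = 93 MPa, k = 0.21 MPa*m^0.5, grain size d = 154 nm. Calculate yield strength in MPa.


d = 154 nm = 1.54e-07 m
sqrt(d) = 0.0003924283
Hall-Petch contribution = k / sqrt(d) = 0.21 / 0.0003924283 = 535.1 MPa
sigma = sigma_0 + k/sqrt(d) = 93 + 535.1 = 628.1 MPa

628.1


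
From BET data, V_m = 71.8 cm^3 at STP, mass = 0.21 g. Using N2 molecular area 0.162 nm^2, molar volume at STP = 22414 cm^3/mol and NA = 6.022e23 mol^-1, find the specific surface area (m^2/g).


Number of moles in monolayer = V_m / 22414 = 71.8 / 22414 = 0.00320336
Number of molecules = moles * NA = 0.00320336 * 6.022e23
SA = molecules * sigma / mass
SA = (71.8 / 22414) * 6.022e23 * 0.162e-18 / 0.21
SA = 1488.1 m^2/g

1488.1


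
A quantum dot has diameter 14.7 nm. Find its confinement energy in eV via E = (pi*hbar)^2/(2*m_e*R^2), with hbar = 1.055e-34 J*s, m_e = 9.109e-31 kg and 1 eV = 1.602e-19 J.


Radius R = 14.7/2 = 7.35 nm = 7.35e-09 m
E = (pi * 1.055e-34)^2 / (2 * 9.109e-31 * (7.35e-09)^2)
E(J) = 1.11617e-21
E = E(J) / 1.602e-19 = 0.007 eV

0.007


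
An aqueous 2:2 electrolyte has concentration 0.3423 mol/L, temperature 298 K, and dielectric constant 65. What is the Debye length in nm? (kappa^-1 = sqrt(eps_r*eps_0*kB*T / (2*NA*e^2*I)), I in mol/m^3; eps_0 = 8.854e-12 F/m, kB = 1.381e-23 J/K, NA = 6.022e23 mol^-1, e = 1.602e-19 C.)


Ionic strength I = 0.3423 * 2^2 * 1000 = 1369.2 mol/m^3
kappa^-1 = sqrt(65 * 8.854e-12 * 1.381e-23 * 298 / (2 * 6.022e23 * (1.602e-19)^2 * 1369.2))
kappa^-1 = 0.237 nm

0.237


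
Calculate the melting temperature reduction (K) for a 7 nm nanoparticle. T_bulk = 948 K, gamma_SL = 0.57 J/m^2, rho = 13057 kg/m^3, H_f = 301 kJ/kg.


Radius R = 7/2 = 3.5 nm = 3.5e-09 m
Convert H_f = 301 kJ/kg = 301000 J/kg
dT = 2 * gamma_SL * T_bulk / (rho * H_f * R)
dT = 2 * 0.57 * 948 / (13057 * 301000 * 3.5e-09)
dT = 78.6 K

78.6


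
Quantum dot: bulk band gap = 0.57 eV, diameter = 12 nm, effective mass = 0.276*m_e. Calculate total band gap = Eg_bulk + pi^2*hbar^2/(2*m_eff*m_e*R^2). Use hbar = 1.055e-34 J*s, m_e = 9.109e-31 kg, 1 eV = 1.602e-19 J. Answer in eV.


Radius R = 12/2 nm = 6e-09 m
Confinement energy dE = pi^2 * hbar^2 / (2 * m_eff * m_e * R^2)
dE = pi^2 * (1.055e-34)^2 / (2 * 0.276 * 9.109e-31 * (6e-09)^2) J, divided by 1.602e-19 J/eV
dE = 0.0379 eV
Total band gap = E_g(bulk) + dE = 0.57 + 0.0379 = 0.6079 eV

0.6079


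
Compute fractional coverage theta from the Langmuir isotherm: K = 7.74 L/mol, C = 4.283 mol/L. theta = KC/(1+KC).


Langmuir isotherm: theta = K*C / (1 + K*C)
K*C = 7.74 * 4.283 = 33.15042
theta = 33.15042 / (1 + 33.15042) = 33.15042 / 34.15042
theta = 0.9707

0.9707


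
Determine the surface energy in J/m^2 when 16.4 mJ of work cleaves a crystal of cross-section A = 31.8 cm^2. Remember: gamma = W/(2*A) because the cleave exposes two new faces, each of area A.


Convert: A = 31.8 cm^2 = 0.00318 m^2, W = 16.4 mJ = 0.0164 J
Cleaving exposes two faces of area A, so total new surface = 2*A and gamma = W / (2*A)
gamma = 0.0164 / (2 * 0.00318)
gamma = 2.579 J/m^2

2.579


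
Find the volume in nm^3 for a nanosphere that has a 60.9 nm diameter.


Radius r = 60.9/2 = 30.45 nm
Volume V = (4/3) * pi * r^3
V = (4/3) * pi * (30.45)^3
V = 118263.44 nm^3

118263.44


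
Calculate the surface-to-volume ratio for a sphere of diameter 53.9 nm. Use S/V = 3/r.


Radius r = 53.9/2 = 26.95 nm
S/V = 3 / r = 3 / 26.95
S/V = 0.1113 nm^-1

0.1113


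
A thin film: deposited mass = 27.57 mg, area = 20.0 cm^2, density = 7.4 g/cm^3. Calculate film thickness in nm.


Convert: m = 27.57 mg = 2.7570e-05 kg, A = 20.0 cm^2 = 2.0000e-03 m^2, rho = 7.4 g/cm^3 = 7400 kg/m^3
t = m / (A * rho)
t = 2.7570e-05 / (2.0000e-03 * 7400)
t = 1.8628e-06 m = 1862.8 nm

1862.8


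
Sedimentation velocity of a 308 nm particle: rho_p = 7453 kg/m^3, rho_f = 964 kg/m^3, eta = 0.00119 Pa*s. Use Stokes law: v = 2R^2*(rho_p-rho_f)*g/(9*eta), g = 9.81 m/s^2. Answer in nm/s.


Radius R = 308/2 nm = 1.54e-07 m
Density difference = 7453 - 964 = 6489 kg/m^3
v = 2 * R^2 * (rho_p - rho_f) * g / (9 * eta)
v = 2 * (1.54e-07)^2 * 6489 * 9.81 / (9 * 0.00119)
v = 2.81922e-07 m/s = 281.9219 nm/s

281.9219


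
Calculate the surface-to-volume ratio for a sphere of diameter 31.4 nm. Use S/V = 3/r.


Radius r = 31.4/2 = 15.7 nm
S/V = 3 / r = 3 / 15.7
S/V = 0.1911 nm^-1

0.1911


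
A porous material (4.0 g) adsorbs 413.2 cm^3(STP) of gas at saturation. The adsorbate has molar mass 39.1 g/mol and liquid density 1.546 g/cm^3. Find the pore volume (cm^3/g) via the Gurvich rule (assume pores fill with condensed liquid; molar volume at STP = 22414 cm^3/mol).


Moles adsorbed n = V_ads / 22414 = 413.2 / 22414 = 1.843491e-02 mol
Liquid volume V_liq = n * M / rho_liq = 1.843491e-02 * 39.1 / 1.546 = 0.46624 cm^3
Specific pore volume V_pore = V_liq / m_sample = 0.46624 / 4.0
V_pore = 0.1166 cm^3/g

0.1166


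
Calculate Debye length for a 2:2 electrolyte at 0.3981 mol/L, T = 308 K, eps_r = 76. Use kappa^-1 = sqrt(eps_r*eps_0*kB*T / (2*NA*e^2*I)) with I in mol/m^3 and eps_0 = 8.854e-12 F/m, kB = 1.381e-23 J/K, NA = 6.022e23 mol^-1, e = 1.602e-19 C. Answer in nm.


Ionic strength I = 0.3981 * 2^2 * 1000 = 1592.4 mol/m^3
kappa^-1 = sqrt(76 * 8.854e-12 * 1.381e-23 * 308 / (2 * 6.022e23 * (1.602e-19)^2 * 1592.4))
kappa^-1 = 0.241 nm

0.241


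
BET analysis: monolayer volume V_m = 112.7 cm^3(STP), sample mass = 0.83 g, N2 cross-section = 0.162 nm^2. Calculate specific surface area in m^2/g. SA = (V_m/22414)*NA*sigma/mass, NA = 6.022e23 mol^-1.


Number of moles in monolayer = V_m / 22414 = 112.7 / 22414 = 0.00502811
Number of molecules = moles * NA = 0.00502811 * 6.022e23
SA = molecules * sigma / mass
SA = (112.7 / 22414) * 6.022e23 * 0.162e-18 / 0.83
SA = 591.0 m^2/g

591.0


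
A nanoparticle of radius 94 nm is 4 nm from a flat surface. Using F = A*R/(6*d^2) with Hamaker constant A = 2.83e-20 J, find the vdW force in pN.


Convert to SI: R = 94 nm = 9.4e-08 m, d = 4 nm = 4e-09 m
F = A * R / (6 * d^2)
F = 2.83e-20 * 9.4e-08 / (6 * (4e-09)^2)
F = 2.77104e-11 N = 27.71 pN

27.71


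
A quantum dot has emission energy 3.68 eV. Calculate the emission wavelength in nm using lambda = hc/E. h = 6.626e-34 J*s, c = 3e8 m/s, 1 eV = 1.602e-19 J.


Convert energy: E = 3.68 eV = 3.68 * 1.602e-19 = 5.89536e-19 J
lambda = h*c / E = 6.626e-34 * 3e8 / 5.89536e-19
lambda = 3.3718e-07 m = 337.2 nm

337.2


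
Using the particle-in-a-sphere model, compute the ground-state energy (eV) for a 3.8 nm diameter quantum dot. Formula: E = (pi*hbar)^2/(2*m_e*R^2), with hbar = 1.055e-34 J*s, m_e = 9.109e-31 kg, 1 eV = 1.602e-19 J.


Radius R = 3.8/2 = 1.9 nm = 1.9e-09 m
E = (pi * 1.055e-34)^2 / (2 * 9.109e-31 * (1.9e-09)^2)
E(J) = 1.67031e-20
E = E(J) / 1.602e-19 = 0.1043 eV

0.1043


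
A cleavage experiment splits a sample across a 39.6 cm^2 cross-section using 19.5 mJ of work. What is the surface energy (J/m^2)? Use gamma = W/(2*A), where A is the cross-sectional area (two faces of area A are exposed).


Convert: A = 39.6 cm^2 = 0.00396 m^2, W = 19.5 mJ = 0.0195 J
Cleaving exposes two faces of area A, so total new surface = 2*A and gamma = W / (2*A)
gamma = 0.0195 / (2 * 0.00396)
gamma = 2.462 J/m^2

2.462
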